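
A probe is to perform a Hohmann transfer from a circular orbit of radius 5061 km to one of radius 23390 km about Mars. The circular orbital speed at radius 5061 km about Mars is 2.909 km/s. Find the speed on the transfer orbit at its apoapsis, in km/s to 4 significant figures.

v = 0.8071 km/s

From the circular-orbit relation v² = μ/r at r = 5061 km: μ = v²r = (2.909)² × 5061 = 42827.6 km³/s².
Transfer-ellipse semi-major axis a_t = (r₁ + r₂)/2 = (5061 + 23390)/2 = 14225.5 km.
The apoapsis of the transfer ellipse is at r = 23390 km.
Vis-viva: v = √[μ(2/r − 1/a_t)] = √[42827.6 × (2/23390 − 1/14225.5)] = 0.8071 km/s.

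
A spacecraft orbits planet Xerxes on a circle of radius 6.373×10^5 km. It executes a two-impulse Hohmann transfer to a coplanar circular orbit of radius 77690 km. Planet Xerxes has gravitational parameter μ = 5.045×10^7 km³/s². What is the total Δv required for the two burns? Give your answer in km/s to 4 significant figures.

Δv = 13.29 km/s

Semi-major axis of the transfer orbit: a_t = (6.373×10^5 + 77690)/2 = 3.57495×10^5 km.
At r₁ the circular-orbit speed is v₁ = √(μ/r₁) = 8.8973 km/s.
Transfer-orbit speed at r₁ (v² = μ(2/r − 1/a)): v_a = √[μ(2/r₁ − 1/a_t)] = 4.1477 km/s.
First burn Δv₁ = |v_a − v₁| = 4.750 km/s.
At r₂, v₂ = √(μ/r₂) = 25.483 km/s.
Transfer-orbit speed at r₂: v_p = √[μ(2/r₂ − 1/a_t)] = 34.024 km/s.
Second burn Δv₂ = |v₂ − v_p| = 8.541 km/s.
Δv = Δv₁ + Δv₂ = 4.750 + 8.541 = 13.29 km/s.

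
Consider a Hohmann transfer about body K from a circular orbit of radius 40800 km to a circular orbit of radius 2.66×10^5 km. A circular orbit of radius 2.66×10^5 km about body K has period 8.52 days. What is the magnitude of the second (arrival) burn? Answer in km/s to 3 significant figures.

From Kepler's third law T² = 4π²r³/μ at r = 2.66×10^5 km, T = 8.52 days = 8.52 × 86400 s = 7.36128×10^5 s: μ = 4π²r³/T² = 1.37119×10^6 km³/s².
Transfer-ellipse semi-major axis a_t = (r₁ + r₂)/2 = (40800 + 2.660×10^5)/2 = 1.534×10^5 km.
On the circular orbit at r = 2.660×10^5 km, v_c = √(μ/r) = 2.27043 km/s.
Transfer-orbit speed at the same r (vis-viva, a = a_t): v_t = √[μ(2/r − 1/a_t)] = 1.17092 km/s.
Δv₂ = |v_t − v_c| = |1.17092 − 2.27043| = 1.100 km/s.

Δv₂ = 1.10 km/s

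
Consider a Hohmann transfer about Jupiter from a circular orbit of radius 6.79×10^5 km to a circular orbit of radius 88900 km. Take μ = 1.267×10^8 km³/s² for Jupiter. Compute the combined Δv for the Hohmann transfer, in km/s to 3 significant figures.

Semi-major axis of the transfer orbit: a_t = (6.790×10^5 + 88900)/2 = 3.8395×10^5 km.
At r₁ the circular-orbit speed is v₁ = √(μ/r₁) = 13.66 km/s.
On the transfer ellipse at r₁, vis-viva gives v_a = √[μ(2/r₁ − 1/a_t)] = 6.573 km/s.
First burn Δv₁ = |v_a − v₁| = 7.087 km/s.
Circular speed at r₂: v₂ = √(μ/r₂) = 37.75 km/s.
Transfer-orbit speed at r₂: v_p = √[μ(2/r₂ − 1/a_t)] = 50.20 km/s.
Second burn Δv₂ = |v₂ − v_p| = 12.45 km/s.
Total Δv = Δv₁ + Δv₂ = 19.54 km/s.

Δv = 19.5 km/s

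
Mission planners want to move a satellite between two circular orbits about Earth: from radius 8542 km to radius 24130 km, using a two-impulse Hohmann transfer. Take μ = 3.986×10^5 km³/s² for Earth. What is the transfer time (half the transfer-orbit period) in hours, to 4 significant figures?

Transfer-ellipse semi-major axis a_t = (r₁ + r₂)/2 = (8542 + 24130)/2 = 16336 km.
Half the transfer-orbit period gives t = π√(a_t³/μ) = 10390 s.
Converting: 10390 s ÷ 3600 s/hour = 2.886 hours.

t = 2.886 hours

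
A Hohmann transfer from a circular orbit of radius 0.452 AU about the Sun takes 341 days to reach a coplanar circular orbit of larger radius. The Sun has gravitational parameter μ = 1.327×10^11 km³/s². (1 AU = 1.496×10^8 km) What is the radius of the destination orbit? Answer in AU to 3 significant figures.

In km: r₁ = 0.452 × 1.496×10^8 = 6.76192×10^7 km.
Transfer time t = 341 days = 2.94624×10^7 s, and t = π√(a_t³/μ).
So a_t = (μ t²/π²)^(1/3) = (1.327×10^11 × (2.94624×10^7)² / π²)^(1/3) = 2.2683×10^8 km.
Since a_t = (r₁ + r₂)/2, r₂ = 2a_t − r₁ = 2×2.2683×10^8 − 6.76192×10^7 = 3.860408×10^8 km.
In AU: r₂ = 3.860408×10^8 / 1.496×10^8 = 2.58 AU.

r₂ = 2.58 AU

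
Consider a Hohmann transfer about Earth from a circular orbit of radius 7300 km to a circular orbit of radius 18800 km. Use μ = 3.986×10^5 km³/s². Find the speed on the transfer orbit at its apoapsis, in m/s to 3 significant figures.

v = 3440 m/s

Transfer-ellipse semi-major axis a_t = (r₁ + r₂)/2 = (7300 + 18800)/2 = 13050 km.
The apoapsis of the transfer ellipse is at r = 18800 km.
From the vis-viva equation, v = √[μ(2/r − 1/a_t)] = 3.444 km/s.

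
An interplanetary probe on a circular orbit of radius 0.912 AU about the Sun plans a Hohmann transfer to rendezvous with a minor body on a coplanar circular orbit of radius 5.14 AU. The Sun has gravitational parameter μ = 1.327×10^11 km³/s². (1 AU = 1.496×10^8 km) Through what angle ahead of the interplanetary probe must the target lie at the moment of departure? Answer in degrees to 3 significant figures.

φ = 98.7°

In km: r₁ = 0.912 × 1.496×10^8 = 1.364352×10^8 km; r₂ = 5.14 × 1.496×10^8 = 7.68944×10^8 km.
Semi-major axis of the transfer orbit: a_t = (1.364352×10^8 + 7.68944×10^8)/2 = 4.526896×10^8 km.
Transfer time t = π√(a_t³/μ) = 8.3064×10^7 s.
Target angular speed ω₂ = √(μ/r₂³) = 1.7084×10^-8 rad/s.
Angle swept by the target during transfer: ω₂·t = 1.4191 rad = 81.31°.
Arrival is 180° from departure on the ellipse, so φ = 180° − 81.31° = 98.7°.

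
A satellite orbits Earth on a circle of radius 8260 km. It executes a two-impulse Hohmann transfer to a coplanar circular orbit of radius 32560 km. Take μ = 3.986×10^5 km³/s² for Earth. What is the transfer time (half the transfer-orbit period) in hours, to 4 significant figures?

t = 4.030 hours

Transfer-ellipse semi-major axis a_t = (r₁ + r₂)/2 = (8260 + 32560)/2 = 20410 km.
Transfer time t = π√(a_t³/μ) = π√((20410)³ / 3.986×10^5) = 14509 s.
Converting: 14509 s ÷ 3600 s/hour = 4.030 hours.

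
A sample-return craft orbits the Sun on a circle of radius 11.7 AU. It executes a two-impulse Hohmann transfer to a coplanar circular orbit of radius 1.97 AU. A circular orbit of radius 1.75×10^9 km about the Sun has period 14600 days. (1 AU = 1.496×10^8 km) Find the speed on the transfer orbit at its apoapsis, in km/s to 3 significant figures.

v = 4.68 km/s

From Kepler's third law T² = 4π²r³/μ at r = 1.75×10^9 km, T = 14600 days = 14600 × 86400 s = 1.26144×10^9 s: μ = 4π²r³/T² = 1.32966×10^11 km³/s².
In km: r₁ = 11.7 × 1.496×10^8 = 1.75032×10^9 km; r₂ = 1.97 × 1.496×10^8 = 2.94712×10^8 km.
Semi-major axis of the transfer orbit: a_t = (1.75032×10^9 + 2.94712×10^8)/2 = 1.022516×10^9 km.
At apoapsis, r = 1.75032×10^9 km.
Vis-viva: v = √[μ(2/r − 1/a_t)] = √[1.32966×10^11 × (2/1.75032×10^9 − 1/1.022516×10^9)] = 4.679 km/s.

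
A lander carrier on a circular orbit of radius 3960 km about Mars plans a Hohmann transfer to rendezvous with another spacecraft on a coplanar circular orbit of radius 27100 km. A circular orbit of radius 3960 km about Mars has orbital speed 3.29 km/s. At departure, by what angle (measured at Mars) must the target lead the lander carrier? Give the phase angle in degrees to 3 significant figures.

φ = 102°

From the circular-orbit relation v² = μ/r at r = 3960 km: μ = v²r = (3.29)² × 3960 = 42863.4 km³/s².
The Hohmann ellipse has a_t = (r₁ + r₂)/2 = 15530 km.
Transfer time t = π√(a_t³/μ) = 29370 s.
The target's mean motion on its circular orbit is ω₂ = √(μ/r₂³) = 4.641×10^-5 rad/s.
Angle swept by the target during transfer: ω₂·t = 1.363 rad = 78.09°.
Arrival is 180° from departure on the ellipse, so φ = 180° − 78.09° = 102°.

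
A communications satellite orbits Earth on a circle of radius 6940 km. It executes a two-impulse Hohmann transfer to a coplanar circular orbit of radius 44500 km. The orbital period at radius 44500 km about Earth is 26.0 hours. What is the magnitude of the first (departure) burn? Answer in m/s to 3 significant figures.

Δv₁ = 2390 m/s

From Kepler's third law T² = 4π²r³/μ at r = 44500 km, T = 26.0 hours = 26.0 × 3600 s = 93600 s: μ = 4π²r³/T² = 3.97089×10^5 km³/s².
The Hohmann ellipse has a_t = (r₁ + r₂)/2 = 25720 km.
On the circular orbit at r = 6940 km, v_c = √(μ/r) = 7.56422 km/s.
Transfer-orbit speed at the same r (vis-viva, a = a_t): v_t = √[μ(2/r − 1/a_t)] = 9.94967 km/s.
Δv₁ = |v_t − v_c| = |9.94967 − 7.56422| = 2.385 km/s.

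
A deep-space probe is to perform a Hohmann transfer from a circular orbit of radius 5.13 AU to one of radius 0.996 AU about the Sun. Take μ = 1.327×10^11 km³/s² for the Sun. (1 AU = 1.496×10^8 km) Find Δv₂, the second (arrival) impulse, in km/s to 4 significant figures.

In km: r₁ = 5.13 × 1.496×10^8 = 7.67448×10^8 km; r₂ = 0.996 × 1.496×10^8 = 1.490016×10^8 km.
Semi-major axis of the transfer orbit: a_t = (7.67448×10^8 + 1.490016×10^8)/2 = 4.582248×10^8 km.
On the circular orbit at r = 1.490016×10^8 km, v_c = √(μ/r) = 29.843 km/s.
Transfer-orbit speed at the same r (vis-viva, a = a_t): v_t = √[μ(2/r − 1/a_t)] = 38.621 km/s.
Δv₂ = |v_t − v_c| = |38.621 − 29.843| = 8.778 km/s.

Δv₂ = 8.778 km/s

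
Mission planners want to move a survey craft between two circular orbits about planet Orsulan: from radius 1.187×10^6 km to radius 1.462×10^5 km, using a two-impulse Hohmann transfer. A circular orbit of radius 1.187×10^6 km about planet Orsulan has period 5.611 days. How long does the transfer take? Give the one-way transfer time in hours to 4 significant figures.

From Kepler's third law T² = 4π²r³/μ at r = 1.187×10^6 km, T = 5.611 days = 5.611 × 86400 s = 4.847904×10^5 s: μ = 4π²r³/T² = 2.80934×10^8 km³/s².
Transfer-ellipse semi-major axis a_t = (r₁ + r₂)/2 = (1.187×10^6 + 1.462×10^5)/2 = 6.666×10^5 km.
Transfer time t = π√(a_t³/μ) = π√((6.666×10^5)³ / 2.80934×10^8) = 1.0201×10^5 s.
Converting: 1.0201×10^5 s ÷ 3600 s/hour = 28.34 hours.

t = 28.34 hours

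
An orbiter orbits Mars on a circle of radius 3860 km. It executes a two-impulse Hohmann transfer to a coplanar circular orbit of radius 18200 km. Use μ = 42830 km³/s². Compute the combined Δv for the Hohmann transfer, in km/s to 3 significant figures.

Transfer-ellipse semi-major axis a_t = (r₁ + r₂)/2 = (3860 + 18200)/2 = 11030 km.
At r₁ the circular-orbit speed is v₁ = √(μ/r₁) = 3.33104 km/s.
Transfer-orbit speed at r₁ (v² = μ(2/r − 1/a)): v_p = √[μ(2/r₁ − 1/a_t)] = 4.27886 km/s.
First burn Δv₁ = |v_p − v₁| = 0.9478 km/s.
At r₂, v₂ = √(μ/r₂) = 1.53405 km/s.
Transfer-orbit speed at r₂: v_a = √[μ(2/r₂ − 1/a_t)] = 0.907495 km/s.
Second burn Δv₂ = |v₂ − v_a| = 0.6266 km/s.
Δv = Δv₁ + Δv₂ = 0.9478 + 0.6266 = 1.574 km/s.

Δv = 1.57 km/s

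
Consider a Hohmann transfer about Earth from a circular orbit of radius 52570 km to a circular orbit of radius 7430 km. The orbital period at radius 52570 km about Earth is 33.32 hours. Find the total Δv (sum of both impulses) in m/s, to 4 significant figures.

From Kepler's third law T² = 4π²r³/μ at r = 52570 km, T = 33.32 hours = 33.32 × 3600 s = 1.19952×10^5 s: μ = 4π²r³/T² = 3.98620×10^5 km³/s².
The Hohmann ellipse has a_t = (r₁ + r₂)/2 = 30000 km.
At r₁ the circular-orbit speed is v₁ = √(μ/r₁) = 2.7537 km/s.
On the transfer ellipse at r₁, v² = μ(2/r − 1/a) gives v_a = √[μ(2/r₁ − 1/a_t)] = 1.3704 km/s.
First burn Δv₁ = |v_a − v₁| = 1.3833 km/s.
Circular speed at r₂: v₂ = √(μ/r₂) = 7.3246 km/s.
Transfer-orbit speed at r₂: v_p = √[μ(2/r₂ − 1/a_t)] = 9.6960 km/s.
Second burn Δv₂ = |v₂ − v_p| = 2.3714 km/s.
Total Δv = Δv₁ + Δv₂ = 3.755 km/s.

Δv = 3755 m/s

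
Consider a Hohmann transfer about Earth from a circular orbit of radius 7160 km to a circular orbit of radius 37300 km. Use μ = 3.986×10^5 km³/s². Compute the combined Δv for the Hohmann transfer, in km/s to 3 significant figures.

Transfer-ellipse semi-major axis a_t = (r₁ + r₂)/2 = (7160 + 37300)/2 = 22230 km.
Circular speed at r₁: v₁ = √(μ/r₁) = √(3.986×10^5/7160) = 7.4613 km/s.
Transfer-orbit speed at r₁ (vis-viva): v_p = √[μ(2/r₁ − 1/a_t)] = 9.6649 km/s.
First burn Δv₁ = |v_p − v₁| = 2.2036 km/s.
At r₂, v₂ = √(μ/r₂) = 3.2690 km/s.
Transfer-orbit speed at r₂: v_a = √[μ(2/r₂ − 1/a_t)] = 1.8552 km/s.
Second burn Δv₂ = |v₂ − v_a| = 1.4138 km/s.
Total Δv = Δv₁ + Δv₂ = 3.617 km/s.

Δv = 3.62 km/s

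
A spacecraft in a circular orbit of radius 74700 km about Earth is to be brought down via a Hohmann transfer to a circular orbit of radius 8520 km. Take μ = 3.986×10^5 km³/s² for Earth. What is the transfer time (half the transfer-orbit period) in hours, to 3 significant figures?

t = 11.7 hours

The Hohmann ellipse has a_t = (r₁ + r₂)/2 = 41610 km.
Transfer time t = π√(a_t³/μ) = π√((41610)³ / 3.986×10^5) = 42240 s.
Converting: 42240 s ÷ 3600 s/hour = 11.7 hours.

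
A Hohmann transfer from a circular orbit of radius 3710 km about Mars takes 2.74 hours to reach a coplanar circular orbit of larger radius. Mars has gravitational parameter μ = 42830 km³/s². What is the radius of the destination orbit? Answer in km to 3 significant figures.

Transfer time t = 2.74 hours = 9864 s, and t = π√(a_t³/μ).
So a_t = (μ t²/π²)^(1/3) = (42830 × (9864)² / π²)^(1/3) = 7502.1 km.
Since a_t = (r₁ + r₂)/2, r₂ = 2a_t − r₁ = 2×7502.1 − 3710 = 11294.2 km.

r₂ = 11300 km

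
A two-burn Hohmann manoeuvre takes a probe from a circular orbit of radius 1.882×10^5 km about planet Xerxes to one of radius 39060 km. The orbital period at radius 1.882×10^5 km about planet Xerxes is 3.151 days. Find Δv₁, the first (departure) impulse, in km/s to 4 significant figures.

From Kepler's third law T² = 4π²r³/μ at r = 1.882×10^5 km, T = 3.151 days = 3.151 × 86400 s = 2.722464×10^5 s: μ = 4π²r³/T² = 3.55054×10^6 km³/s².
The Hohmann ellipse has a_t = (r₁ + r₂)/2 = 1.1363×10^5 km.
Circular speed at r = 1.882×10^5 km: v_c = √(μ/r) = 4.3435 km/s.
Transfer-orbit speed at the same r (vis-viva, a = a_t): v_t = √[μ(2/r − 1/a_t)] = 2.5466 km/s.
Δv₁ = |v_t − v_c| = |2.5466 − 4.3435| = 1.797 km/s.

Δv₁ = 1.797 km/s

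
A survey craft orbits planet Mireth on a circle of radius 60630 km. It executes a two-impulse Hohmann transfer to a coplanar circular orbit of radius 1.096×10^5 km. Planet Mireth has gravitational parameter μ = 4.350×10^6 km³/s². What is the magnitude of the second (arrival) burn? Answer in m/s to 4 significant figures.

Δv₂ = 982.8 m/s

Semi-major axis of the transfer orbit: a_t = (60630 + 1.096×10^5)/2 = 85115 km.
Circular speed at r = 1.096×10^5 km: v_c = √(μ/r) = 6.3000 km/s.
Vis-viva on the transfer ellipse at r = 1.096×10^5 km gives v_t = √[μ(2/r − 1/a_t)] = 5.3172 km/s.
Δv₂ = |v_t − v_c| = |5.3172 − 6.3000| = 0.9828 km/s.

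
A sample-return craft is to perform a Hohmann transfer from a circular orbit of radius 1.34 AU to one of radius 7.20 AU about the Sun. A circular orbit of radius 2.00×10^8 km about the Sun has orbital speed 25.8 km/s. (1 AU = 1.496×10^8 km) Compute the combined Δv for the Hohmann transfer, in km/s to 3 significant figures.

From the circular-orbit relation v² = μ/r at r = 2.00×10^8 km: μ = v²r = (25.8)² × 2.00×10^8 = 1.33128×10^11 km³/s².
In km: r₁ = 1.34 × 1.496×10^8 = 2.00464×10^8 km; r₂ = 7.20 × 1.496×10^8 = 1.07712×10^9 km.
Transfer-ellipse semi-major axis a_t = (r₁ + r₂)/2 = (2.00464×10^8 + 1.07712×10^9)/2 = 6.38792×10^8 km.
Circular speed at r₁: v₁ = √(μ/r₁) = √(1.33128×10^11/2.00464×10^8) = 25.770 km/s.
Transfer-orbit speed at r₁ (vis-viva): v_p = √[μ(2/r₁ − 1/a_t)] = 33.463 km/s.
First burn Δv₁ = |v_p − v₁| = 7.693 km/s.
Circular speed at r₂: v₂ = √(μ/r₂) = 11.117 km/s.
Transfer-orbit speed at r₂: v_a = √[μ(2/r₂ − 1/a_t)] = 6.2279 km/s.
Second burn Δv₂ = |v₂ − v_a| = 4.889 km/s.
Total Δv = Δv₁ + Δv₂ = 12.58 km/s.

Δv = 12.6 km/s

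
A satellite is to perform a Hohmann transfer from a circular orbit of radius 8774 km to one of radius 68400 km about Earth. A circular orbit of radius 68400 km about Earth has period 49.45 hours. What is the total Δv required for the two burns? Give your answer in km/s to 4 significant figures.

From Kepler's third law T² = 4π²r³/μ at r = 68400 km, T = 49.45 hours = 49.45 × 3600 s = 1.7802×10^5 s: μ = 4π²r³/T² = 3.98649×10^5 km³/s².
Transfer-ellipse semi-major axis a_t = (r₁ + r₂)/2 = (8774 + 68400)/2 = 38587 km.
Circular speed at r₁: v₁ = √(μ/r₁) = √(3.98649×10^5/8774) = 6.7406 km/s.
On the transfer ellipse at r₁, v² = μ(2/r − 1/a) gives v_p = √[μ(2/r₁ − 1/a_t)] = 8.9744 km/s.
First burn Δv₁ = |v_p − v₁| = 2.234 km/s.
Circular speed at r₂: v₂ = √(μ/r₂) = 2.414 km/s.
Transfer-orbit speed at r₂: v_a = √[μ(2/r₂ − 1/a_t)] = 1.151 km/s.
Second burn Δv₂ = |v₂ − v_a| = 1.263 km/s.
Total Δv = Δv₁ + Δv₂ = 3.497 km/s.

Δv = 3.497 km/s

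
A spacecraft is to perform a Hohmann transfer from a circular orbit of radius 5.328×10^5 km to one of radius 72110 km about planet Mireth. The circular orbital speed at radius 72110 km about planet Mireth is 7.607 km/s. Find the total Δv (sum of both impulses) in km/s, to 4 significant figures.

Δv = 3.921 km/s

From the circular-orbit relation v² = μ/r at r = 72110 km: μ = v²r = (7.607)² × 72110 = 4.17275×10^6 km³/s².
Semi-major axis of the transfer orbit: a_t = (5.328×10^5 + 72110)/2 = 3.02455×10^5 km.
Circular speed at r₁: v₁ = √(μ/r₁) = √(4.17275×10^6/5.328×10^5) = 2.7985 km/s.
Transfer-orbit speed at r₁ (vis-viva): v_a = √[μ(2/r₁ − 1/a_t)] = 1.3665 km/s.
First burn Δv₁ = |v_a − v₁| = 1.432 km/s.
At r₂, v₂ = √(μ/r₂) = 7.6070 km/s.
Transfer-orbit speed at r₂: v_p = √[μ(2/r₂ − 1/a_t)] = 10.096 km/s.
Second burn Δv₂ = |v₂ − v_p| = 2.489 km/s.
Δv = Δv₁ + Δv₂ = 1.432 + 2.489 = 3.921 km/s.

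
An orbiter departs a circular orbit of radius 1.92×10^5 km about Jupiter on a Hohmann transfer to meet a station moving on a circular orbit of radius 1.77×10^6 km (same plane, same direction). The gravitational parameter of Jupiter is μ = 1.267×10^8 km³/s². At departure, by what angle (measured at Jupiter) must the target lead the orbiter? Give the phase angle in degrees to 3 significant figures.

φ = 106°

Transfer-ellipse semi-major axis a_t = (r₁ + r₂)/2 = (1.920×10^5 + 1.770×10^6)/2 = 9.810×10^5 km.
Transfer time t = π√(a_t³/μ) = 2.712×10^5 s.
The target's mean motion on its circular orbit is ω₂ = √(μ/r₂³) = 4.780×10^-6 rad/s.
Angle swept by the target during transfer: ω₂·t = 1.2963 rad = 74.27°.
The orbiter traverses 180° on the transfer ellipse, so the target must lead by 180° − 74.27° = 106°.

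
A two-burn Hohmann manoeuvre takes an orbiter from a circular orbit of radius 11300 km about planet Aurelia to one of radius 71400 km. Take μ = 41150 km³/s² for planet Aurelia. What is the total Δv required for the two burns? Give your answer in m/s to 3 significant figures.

Δv = 962 m/s

Transfer-ellipse semi-major axis a_t = (r₁ + r₂)/2 = (11300 + 71400)/2 = 41350 km.
Circular speed at r₁: v₁ = √(μ/r₁) = √(41150/11300) = 1.9083 km/s.
Transfer-orbit speed at r₁ (v² = μ(2/r − 1/a)): v_p = √[μ(2/r₁ − 1/a_t)] = 2.5076 km/s.
First burn Δv₁ = |v_p − v₁| = 0.5993 km/s.
At r₂, v₂ = √(μ/r₂) = 0.7592 km/s.
Transfer-orbit speed at r₂: v_a = √[μ(2/r₂ − 1/a_t)] = 0.3969 km/s.
Second burn Δv₂ = |v₂ − v_a| = 0.3623 km/s.
Δv = Δv₁ + Δv₂ = 0.5993 + 0.3623 = 0.9616 km/s.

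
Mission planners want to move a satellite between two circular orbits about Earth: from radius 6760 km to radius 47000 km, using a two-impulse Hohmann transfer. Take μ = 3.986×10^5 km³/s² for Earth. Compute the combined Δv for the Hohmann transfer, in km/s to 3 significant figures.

Δv = 3.93 km/s

Semi-major axis of the transfer orbit: a_t = (6760 + 47000)/2 = 26880 km.
Circular speed at r₁: v₁ = √(μ/r₁) = √(3.986×10^5/6760) = 7.6788 km/s.
On the transfer ellipse at r₁, v² = μ(2/r − 1/a) gives v_p = √[μ(2/r₁ − 1/a_t)] = 10.154 km/s.
First burn Δv₁ = |v_p − v₁| = 2.475 km/s.
Circular speed at r₂: v₂ = √(μ/r₂) = 2.912 km/s.
Transfer-orbit speed at r₂: v_a = √[μ(2/r₂ − 1/a_t)] = 1.460 km/s.
Second burn Δv₂ = |v₂ − v_a| = 1.452 km/s.
Δv = Δv₁ + Δv₂ = 2.475 + 1.452 = 3.927 km/s.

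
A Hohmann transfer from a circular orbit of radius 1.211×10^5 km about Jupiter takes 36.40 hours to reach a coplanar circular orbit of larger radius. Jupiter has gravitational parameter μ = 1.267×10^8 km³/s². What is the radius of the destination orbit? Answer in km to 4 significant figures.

Transfer time t = 36.40 hours = 1.3104×10^5 s, and t = π√(a_t³/μ).
So a_t = (μ t²/π²)^(1/3) = (1.267×10^8 × (1.3104×10^5)² / π²)^(1/3) = 6.0408×10^5 km.
Since a_t = (r₁ + r₂)/2, r₂ = 2a_t − r₁ = 2×6.0408×10^5 − 1.211×10^5 = 1.08706×10^6 km.

r₂ = 1.087×10^6 km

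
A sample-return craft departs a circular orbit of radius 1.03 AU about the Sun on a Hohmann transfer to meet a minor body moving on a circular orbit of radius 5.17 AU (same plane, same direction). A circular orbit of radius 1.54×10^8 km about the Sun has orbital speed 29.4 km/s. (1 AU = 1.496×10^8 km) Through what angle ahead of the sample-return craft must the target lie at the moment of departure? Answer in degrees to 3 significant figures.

φ = 96.4°

From the circular-orbit relation v² = μ/r at r = 1.54×10^8 km: μ = v²r = (29.4)² × 1.54×10^8 = 1.33111×10^11 km³/s².
In km: r₁ = 1.03 × 1.496×10^8 = 1.54088×10^8 km; r₂ = 5.17 × 1.496×10^8 = 7.73432×10^8 km.
The Hohmann ellipse has a_t = (r₁ + r₂)/2 = 4.6376×10^8 km.
Transfer time t = π√(a_t³/μ) = 8.5997×10^7 s.
Target angular speed ω₂ = √(μ/r₂³) = 1.6962×10^-8 rad/s.
Angle swept by the target during transfer: ω₂·t = 1.4587 rad = 83.58°.
The sample-return craft traverses 180° on the transfer ellipse, so the target must lead by 180° − 83.58° = 96.4°.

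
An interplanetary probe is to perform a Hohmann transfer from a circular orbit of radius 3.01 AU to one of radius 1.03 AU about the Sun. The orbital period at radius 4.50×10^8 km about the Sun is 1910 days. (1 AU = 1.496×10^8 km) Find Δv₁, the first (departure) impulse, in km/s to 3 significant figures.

Δv₁ = 4.90 km/s

From Kepler's third law T² = 4π²r³/μ at r = 4.50×10^8 km, T = 1910 days = 1910 × 86400 s = 1.65024×10^8 s: μ = 4π²r³/T² = 1.32100×10^11 km³/s².
In km: r₁ = 3.01 × 1.496×10^8 = 4.50296×10^8 km; r₂ = 1.03 × 1.496×10^8 = 1.54088×10^8 km.
Semi-major axis of the transfer orbit: a_t = (4.50296×10^8 + 1.54088×10^8)/2 = 3.02192×10^8 km.
On the circular orbit at r = 4.50296×10^8 km, v_c = √(μ/r) = 17.128 km/s.
Vis-viva on the transfer ellipse at r = 4.50296×10^8 km gives v_t = √[μ(2/r − 1/a_t)] = 12.231 km/s.
Δv₁ = |v_t − v_c| = |12.231 − 17.128| = 4.897 km/s.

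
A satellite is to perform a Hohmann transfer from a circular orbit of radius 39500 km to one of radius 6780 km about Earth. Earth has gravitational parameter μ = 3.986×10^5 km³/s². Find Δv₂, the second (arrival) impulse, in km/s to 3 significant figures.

Semi-major axis of the transfer orbit: a_t = (39500 + 6780)/2 = 23140 km.
On the circular orbit at r = 6780 km, v_c = √(μ/r) = 7.66750 km/s.
Transfer-orbit speed at the same r (vis-viva, a = a_t): v_t = √[μ(2/r − 1/a_t)] = 10.0178 km/s.
Δv₂ = |v_t − v_c| = |10.0178 − 7.66750| = 2.350 km/s.

Δv₂ = 2.35 km/s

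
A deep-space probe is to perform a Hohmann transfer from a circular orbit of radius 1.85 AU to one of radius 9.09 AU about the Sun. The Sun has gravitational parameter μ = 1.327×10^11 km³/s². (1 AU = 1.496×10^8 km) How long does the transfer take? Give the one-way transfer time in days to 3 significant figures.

In km: r₁ = 1.85 × 1.496×10^8 = 2.7676×10^8 km; r₂ = 9.09 × 1.496×10^8 = 1.359864×10^9 km.
Transfer-ellipse semi-major axis a_t = (r₁ + r₂)/2 = (2.7676×10^8 + 1.359864×10^9)/2 = 8.18312×10^8 km.
Transfer time t = π√(a_t³/μ) = π√((8.18312×10^8)³ / 1.327×10^11) = 2.019×10^8 s.
Converting: 2.019×10^8 s ÷ 86400 s/day = 2340 days.

t = 2340 days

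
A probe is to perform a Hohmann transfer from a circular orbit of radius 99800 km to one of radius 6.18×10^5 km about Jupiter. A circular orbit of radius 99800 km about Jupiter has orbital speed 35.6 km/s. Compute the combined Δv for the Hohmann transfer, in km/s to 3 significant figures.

Δv = 17.9 km/s

From the circular-orbit relation v² = μ/r at r = 99800 km: μ = v²r = (35.6)² × 99800 = 1.26483×10^8 km³/s².
Transfer-ellipse semi-major axis a_t = (r₁ + r₂)/2 = (99800 + 6.180×10^5)/2 = 3.589×10^5 km.
Circular speed at r₁: v₁ = √(μ/r₁) = √(1.26483×10^8/99800) = 35.60 km/s.
On the transfer ellipse at r₁, vis-viva gives v_p = √[μ(2/r₁ − 1/a_t)] = 46.72 km/s.
First burn Δv₁ = |v_p − v₁| = 11.12 km/s.
Circular speed at r₂: v₂ = √(μ/r₂) = 14.306 km/s.
Transfer-orbit speed at r₂: v_a = √[μ(2/r₂ − 1/a_t)] = 7.5440 km/s.
Second burn Δv₂ = |v₂ − v_a| = 6.762 km/s.
Δv = Δv₁ + Δv₂ = 11.12 + 6.762 = 17.88 km/s.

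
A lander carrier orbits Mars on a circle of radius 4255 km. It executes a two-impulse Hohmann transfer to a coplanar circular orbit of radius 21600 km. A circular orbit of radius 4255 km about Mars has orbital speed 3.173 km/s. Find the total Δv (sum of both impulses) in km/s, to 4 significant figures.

From the circular-orbit relation v² = μ/r at r = 4255 km: μ = v²r = (3.173)² × 4255 = 42839.0 km³/s².
The Hohmann ellipse has a_t = (r₁ + r₂)/2 = 12927.5 km.
Circular speed at r₁: v₁ = √(μ/r₁) = √(42839.0/4255) = 3.1730 km/s.
On the transfer ellipse at r₁, vis-viva equation gives v_p = √[μ(2/r₁ − 1/a_t)] = 4.1015 km/s.
First burn Δv₁ = |v_p − v₁| = 0.9285 km/s.
At r₂, v₂ = √(μ/r₂) = 1.40829 km/s.
Transfer-orbit speed at r₂: v_a = √[μ(2/r₂ − 1/a_t)] = 0.807952 km/s.
Second burn Δv₂ = |v₂ − v_a| = 0.6003 km/s.
Total Δv = Δv₁ + Δv₂ = 1.529 km/s.

Δv = 1.529 km/s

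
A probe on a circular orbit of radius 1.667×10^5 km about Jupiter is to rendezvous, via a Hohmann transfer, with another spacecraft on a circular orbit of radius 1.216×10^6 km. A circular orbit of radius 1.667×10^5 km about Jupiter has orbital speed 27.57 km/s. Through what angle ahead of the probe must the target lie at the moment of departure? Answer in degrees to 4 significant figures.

From the circular-orbit relation v² = μ/r at r = 1.667×10^5 km: μ = v²r = (27.57)² × 1.667×10^5 = 1.26709×10^8 km³/s².
The Hohmann ellipse has a_t = (r₁ + r₂)/2 = 6.9135×10^5 km.
The half-period of the transfer ellipse is t = π√(a_t³/μ) = 1.60432×10^5 s.
The target's mean motion on its circular orbit is ω₂ = √(μ/r₂³) = 8.39468×10^-6 rad/s.
Angle swept by the target during transfer: ω₂·t = 1.34678 rad = 77.16°.
Arrival is 180° from departure on the ellipse, so φ = 180° − 77.16° = 102.8°.

φ = 102.8°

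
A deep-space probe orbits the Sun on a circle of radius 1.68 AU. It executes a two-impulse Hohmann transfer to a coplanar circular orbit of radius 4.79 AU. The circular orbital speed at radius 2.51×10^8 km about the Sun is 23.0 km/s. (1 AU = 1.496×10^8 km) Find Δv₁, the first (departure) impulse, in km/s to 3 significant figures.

Δv₁ = 4.98 km/s

From the circular-orbit relation v² = μ/r at r = 2.51×10^8 km: μ = v²r = (23.0)² × 2.51×10^8 = 1.32779×10^11 km³/s².
In km: r₁ = 1.68 × 1.496×10^8 = 2.51328×10^8 km; r₂ = 4.79 × 1.496×10^8 = 7.16584×10^8 km.
Transfer-ellipse semi-major axis a_t = (r₁ + r₂)/2 = (2.51328×10^8 + 7.16584×10^8)/2 = 4.83956×10^8 km.
On the circular orbit at r = 2.51328×10^8 km, v_c = √(μ/r) = 22.985 km/s.
Transfer-orbit speed at the same r (vis-viva, a = a_t): v_t = √[μ(2/r − 1/a_t)] = 27.969 km/s.
Δv₁ = |v_t − v_c| = |27.969 − 22.985| = 4.984 km/s.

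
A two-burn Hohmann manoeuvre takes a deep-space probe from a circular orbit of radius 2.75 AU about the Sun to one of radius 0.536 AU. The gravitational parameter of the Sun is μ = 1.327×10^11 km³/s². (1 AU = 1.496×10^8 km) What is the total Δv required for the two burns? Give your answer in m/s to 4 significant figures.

In km: r₁ = 2.75 × 1.496×10^8 = 4.114×10^8 km; r₂ = 0.536 × 1.496×10^8 = 8.01856×10^7 km.
Transfer-ellipse semi-major axis a_t = (r₁ + r₂)/2 = (4.114×10^8 + 8.01856×10^7)/2 = 2.457928×10^8 km.
Circular speed at r₁: v₁ = √(μ/r₁) = √(1.327×10^11/4.114×10^8) = 17.960 km/s.
On the transfer ellipse at r₁, vis-viva gives v_a = √[μ(2/r₁ − 1/a_t)] = 10.258 km/s.
First burn Δv₁ = |v_a − v₁| = 7.702 km/s.
Circular speed at r₂: v₂ = √(μ/r₂) = 40.68 km/s.
Transfer-orbit speed at r₂: v_p = √[μ(2/r₂ − 1/a_t)] = 52.63 km/s.
Second burn Δv₂ = |v₂ − v_p| = 11.95 km/s.
Δv = Δv₁ + Δv₂ = 7.702 + 11.95 = 19.65 km/s.

Δv = 19650 m/s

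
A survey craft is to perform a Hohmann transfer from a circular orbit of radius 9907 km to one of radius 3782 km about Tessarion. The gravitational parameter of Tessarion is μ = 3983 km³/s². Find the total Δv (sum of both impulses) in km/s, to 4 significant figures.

The Hohmann ellipse has a_t = (r₁ + r₂)/2 = 6844.5 km.
At r₁ the circular-orbit speed is v₁ = √(μ/r₁) = 0.63407 km/s.
Transfer-orbit speed at r₁ (v² = μ(2/r − 1/a)): v_a = √[μ(2/r₁ − 1/a_t)] = 0.47133 km/s.
First burn Δv₁ = |v_a − v₁| = 0.16274 km/s.
At r₂, v₂ = √(μ/r₂) = 1.02623 km/s.
Transfer-orbit speed at r₂: v_p = √[μ(2/r₂ − 1/a_t)] = 1.23465 km/s.
Second burn Δv₂ = |v₂ − v_p| = 0.20842 km/s.
Total Δv = Δv₁ + Δv₂ = 0.3712 km/s.

Δv = 0.3712 km/s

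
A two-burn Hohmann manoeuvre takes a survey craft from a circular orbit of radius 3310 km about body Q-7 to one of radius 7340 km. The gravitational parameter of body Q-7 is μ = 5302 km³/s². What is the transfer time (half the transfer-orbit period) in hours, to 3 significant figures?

t = 4.66 hours

Transfer-ellipse semi-major axis a_t = (r₁ + r₂)/2 = (3310 + 7340)/2 = 5325 km.
By Kepler's third law the transfer-orbit period is T = 2π√(a_t³/μ), so t = T/2 = 16770 s.
Converting: 16770 s ÷ 3600 s/hour = 4.66 hours.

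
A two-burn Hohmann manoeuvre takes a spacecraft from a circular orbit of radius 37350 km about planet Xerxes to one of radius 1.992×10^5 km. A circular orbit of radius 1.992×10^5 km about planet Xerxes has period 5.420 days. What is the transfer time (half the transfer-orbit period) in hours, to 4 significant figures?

From Kepler's third law T² = 4π²r³/μ at r = 1.992×10^5 km, T = 5.420 days = 5.420 × 86400 s = 4.68288×10^5 s: μ = 4π²r³/T² = 1.42299×10^6 km³/s².
Transfer-ellipse semi-major axis a_t = (r₁ + r₂)/2 = (37350 + 1.992×10^5)/2 = 1.18275×10^5 km.
Transfer time t = π√(a_t³/μ) = π√((1.18275×10^5)³ / 1.42299×10^6) = 1.0712×10^5 s.
Converting: 1.0712×10^5 s ÷ 3600 s/hour = 29.76 hours.

t = 29.76 hours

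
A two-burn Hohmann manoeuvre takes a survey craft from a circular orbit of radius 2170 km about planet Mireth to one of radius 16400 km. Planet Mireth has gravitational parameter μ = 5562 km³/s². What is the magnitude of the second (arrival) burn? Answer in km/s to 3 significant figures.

Δv₂ = 0.301 km/s

Semi-major axis of the transfer orbit: a_t = (2170 + 16400)/2 = 9285 km.
Circular speed at r = 16400 km: v_c = √(μ/r) = 0.58236 km/s.
Vis-viva on the transfer ellipse at r = 16400 km gives v_t = √[μ(2/r − 1/a_t)] = 0.28154 km/s.
Δv₂ = |v_t − v_c| = |0.28154 − 0.58236| = 0.3008 km/s.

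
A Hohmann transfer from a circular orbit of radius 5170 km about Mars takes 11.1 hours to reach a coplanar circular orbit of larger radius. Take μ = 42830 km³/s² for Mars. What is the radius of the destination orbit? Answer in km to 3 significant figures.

Transfer time t = 11.1 hours = 39960 s, and t = π√(a_t³/μ).
So a_t = (μ t²/π²)^(1/3) = (42830 × (39960)² / π²)^(1/3) = 19065 km.
Since a_t = (r₁ + r₂)/2, r₂ = 2a_t − r₁ = 2×19065 − 5170 = 32960 km.

r₂ = 33000 km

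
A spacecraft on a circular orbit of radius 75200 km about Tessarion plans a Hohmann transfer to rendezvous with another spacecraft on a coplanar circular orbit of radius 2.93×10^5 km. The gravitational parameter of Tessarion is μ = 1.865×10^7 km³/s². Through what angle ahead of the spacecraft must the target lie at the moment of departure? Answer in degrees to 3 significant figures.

φ = 90.3°

Transfer-ellipse semi-major axis a_t = (r₁ + r₂)/2 = (75200 + 2.930×10^5)/2 = 1.841×10^5 km.
The half-period of the transfer ellipse is t = π√(a_t³/μ) = 57463.38 s.
Target angular speed ω₂ = √(μ/r₂³) = 2.722939×10^-5 rad/s.
Angle swept by the target during transfer: ω₂·t = 1.564693 rad = 89.6503°.
The spacecraft traverses 180° on the transfer ellipse, so the target must lead by 180° − 89.6503° = 90.3°.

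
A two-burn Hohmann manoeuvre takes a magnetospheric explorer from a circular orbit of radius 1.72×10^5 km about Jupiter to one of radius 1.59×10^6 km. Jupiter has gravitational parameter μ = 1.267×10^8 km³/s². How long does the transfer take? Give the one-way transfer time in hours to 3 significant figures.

Transfer-ellipse semi-major axis a_t = (r₁ + r₂)/2 = (1.720×10^5 + 1.590×10^6)/2 = 8.810×10^5 km.
By Kepler's third law the transfer-orbit period is T = 2π√(a_t³/μ), so t = T/2 = 2.308×10^5 s.
Converting: 2.308×10^5 s ÷ 3600 s/hour = 64.1 hours.

t = 64.1 hours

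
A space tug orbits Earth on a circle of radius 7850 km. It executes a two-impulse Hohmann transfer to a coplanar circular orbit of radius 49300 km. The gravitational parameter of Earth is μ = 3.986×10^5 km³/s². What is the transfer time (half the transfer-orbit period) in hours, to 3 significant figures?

t = 6.68 hours

Transfer-ellipse semi-major axis a_t = (r₁ + r₂)/2 = (7850 + 49300)/2 = 28575 km.
By Kepler's third law the transfer-orbit period is T = 2π√(a_t³/μ), so t = T/2 = 24040 s.
Converting: 24040 s ÷ 3600 s/hour = 6.68 hours.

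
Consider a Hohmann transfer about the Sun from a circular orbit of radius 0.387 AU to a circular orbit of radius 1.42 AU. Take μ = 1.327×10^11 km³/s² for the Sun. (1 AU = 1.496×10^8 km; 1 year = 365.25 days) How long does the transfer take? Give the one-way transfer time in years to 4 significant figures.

In km: r₁ = 0.387 × 1.496×10^8 = 5.78952×10^7 km; r₂ = 1.42 × 1.496×10^8 = 2.12432×10^8 km.
Semi-major axis of the transfer orbit: a_t = (5.78952×10^7 + 2.12432×10^8)/2 = 1.351636×10^8 km.
Transfer time t = π√(a_t³/μ) = π√((1.351636×10^8)³ / 1.327×10^11) = 1.355×10^7 s.
Converting: 1.355×10^7 s ÷ 3.15576×10^7 s/year (365.25 × 86400) = 0.4294 years.

t = 0.4294 years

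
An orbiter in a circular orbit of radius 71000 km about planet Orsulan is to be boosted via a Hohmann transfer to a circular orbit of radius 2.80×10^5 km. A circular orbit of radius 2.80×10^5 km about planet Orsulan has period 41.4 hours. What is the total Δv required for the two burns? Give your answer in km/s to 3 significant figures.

Δv = 10.5 km/s

From Kepler's third law T² = 4π²r³/μ at r = 2.80×10^5 km, T = 41.4 hours = 41.4 × 3600 s = 1.4904×10^5 s: μ = 4π²r³/T² = 3.90147×10^7 km³/s².
Transfer-ellipse semi-major axis a_t = (r₁ + r₂)/2 = (71000 + 2.800×10^5)/2 = 1.755×10^5 km.
Circular speed at r₁: v₁ = √(μ/r₁) = √(3.90147×10^7/71000) = 23.441 km/s.
On the transfer ellipse at r₁, v² = μ(2/r − 1/a) gives v_p = √[μ(2/r₁ − 1/a_t)] = 29.609 km/s.
First burn Δv₁ = |v_p − v₁| = 6.168 km/s.
At r₂, v₂ = √(μ/r₂) = 11.804 km/s.
Transfer-orbit speed at r₂: v_a = √[μ(2/r₂ − 1/a_t)] = 7.5080 km/s.
Second burn Δv₂ = |v₂ − v_a| = 4.296 km/s.
Total Δv = Δv₁ + Δv₂ = 10.46 km/s.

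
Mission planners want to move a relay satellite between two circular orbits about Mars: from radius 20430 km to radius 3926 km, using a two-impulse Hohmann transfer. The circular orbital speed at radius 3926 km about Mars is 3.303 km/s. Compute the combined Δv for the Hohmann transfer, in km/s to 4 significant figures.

From the circular-orbit relation v² = μ/r at r = 3926 km: μ = v²r = (3.303)² × 3926 = 42831.9 km³/s².
Transfer-ellipse semi-major axis a_t = (r₁ + r₂)/2 = (20430 + 3926)/2 = 12178 km.
Circular speed at r₁: v₁ = √(μ/r₁) = √(42831.9/20430) = 1.4479 km/s.
Transfer-orbit speed at r₁ (v² = μ(2/r − 1/a)): v_a = √[μ(2/r₁ − 1/a_t)] = 0.82212 km/s.
First burn Δv₁ = |v_a − v₁| = 0.6258 km/s.
At r₂, v₂ = √(μ/r₂) = 3.3030 km/s.
Transfer-orbit speed at r₂: v_p = √[μ(2/r₂ − 1/a_t)] = 4.2781 km/s.
Second burn Δv₂ = |v₂ − v_p| = 0.9751 km/s.
Δv = Δv₁ + Δv₂ = 0.6258 + 0.9751 = 1.601 km/s.

Δv = 1.601 km/s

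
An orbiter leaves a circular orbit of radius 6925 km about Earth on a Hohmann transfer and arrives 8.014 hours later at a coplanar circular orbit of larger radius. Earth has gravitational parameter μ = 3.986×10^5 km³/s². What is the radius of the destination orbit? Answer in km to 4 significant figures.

Transfer time t = 8.014 hours = 28850.4 s, and t = π√(a_t³/μ).
So a_t = (μ t²/π²)^(1/3) = (3.986×10^5 × (28850.4)² / π²)^(1/3) = 32274 km.
Since a_t = (r₁ + r₂)/2, r₂ = 2a_t − r₁ = 2×32274 − 6925 = 57623 km.

r₂ = 57620 km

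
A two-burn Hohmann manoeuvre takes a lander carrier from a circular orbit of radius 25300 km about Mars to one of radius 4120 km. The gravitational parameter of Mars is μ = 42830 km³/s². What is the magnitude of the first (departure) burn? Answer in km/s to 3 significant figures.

Δv₁ = 0.613 km/s

The Hohmann ellipse has a_t = (r₁ + r₂)/2 = 14710 km.
On the circular orbit at r = 25300 km, v_c = √(μ/r) = 1.3011 km/s.
Transfer-orbit speed at the same r (vis-viva, a = a_t): v_t = √[μ(2/r − 1/a_t)] = 0.68858 km/s.
Δv₁ = |v_t − v_c| = |0.68858 − 1.3011| = 0.6125 km/s.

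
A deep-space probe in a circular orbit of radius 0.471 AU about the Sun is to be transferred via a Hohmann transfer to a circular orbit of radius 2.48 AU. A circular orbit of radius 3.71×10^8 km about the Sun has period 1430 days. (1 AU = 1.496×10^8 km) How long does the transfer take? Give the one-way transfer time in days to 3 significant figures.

t = 328 days

From Kepler's third law T² = 4π²r³/μ at r = 3.71×10^8 km, T = 1430 days = 1430 × 86400 s = 1.23552×10^8 s: μ = 4π²r³/T² = 1.32063×10^11 km³/s².
In km: r₁ = 0.471 × 1.496×10^8 = 7.04616×10^7 km; r₂ = 2.48 × 1.496×10^8 = 3.71008×10^8 km.
Transfer-ellipse semi-major axis a_t = (r₁ + r₂)/2 = (7.04616×10^7 + 3.71008×10^8)/2 = 2.207348×10^8 km.
By Kepler's third law the transfer-orbit period is T = 2π√(a_t³/μ), so t = T/2 = 2.835×10^7 s.
Converting: 2.835×10^7 s ÷ 86400 s/day = 328 days.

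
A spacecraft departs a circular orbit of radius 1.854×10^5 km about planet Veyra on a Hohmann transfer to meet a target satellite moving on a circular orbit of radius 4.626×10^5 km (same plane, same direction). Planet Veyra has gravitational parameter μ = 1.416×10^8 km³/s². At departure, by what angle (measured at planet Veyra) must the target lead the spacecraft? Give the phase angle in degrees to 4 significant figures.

φ = 74.49°

Semi-major axis of the transfer orbit: a_t = (1.854×10^5 + 4.626×10^5)/2 = 3.240×10^5 km.
The half-period of the transfer ellipse is t = π√(a_t³/μ) = 48689.6 s.
Target angular speed ω₂ = √(μ/r₂³) = 3.78201×10^-5 rad/s.
Angle swept by the target during transfer: ω₂·t = 1.84145 rad = 105.51°.
The spacecraft traverses 180° on the transfer ellipse, so the target must lead by 180° − 105.51° = 74.49°.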